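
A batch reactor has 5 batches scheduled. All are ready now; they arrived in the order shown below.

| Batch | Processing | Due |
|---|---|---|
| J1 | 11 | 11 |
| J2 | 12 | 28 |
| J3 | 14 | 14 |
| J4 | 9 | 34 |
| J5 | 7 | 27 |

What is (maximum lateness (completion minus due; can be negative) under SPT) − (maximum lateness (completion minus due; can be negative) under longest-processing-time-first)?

SPT (increasing processing time): J5 J4 J1 J2 J3.
J5: 0→7, due 27, lateness -20
J4: 7→16, due 34, lateness -18
J1: 16→27, due 11, lateness 16
J2: 27→39, due 28, lateness 11
J3: 39→53, due 14, lateness 39
Maximum = 39.
LPT (decreasing processing time): J3 J2 J1 J4 J5.
J3: 0→14, due 14, lateness 0
J2: 14→26, due 28, lateness -2
J1: 26→37, due 11, lateness 26
J4: 37→46, due 34, lateness 12
J5: 46→53, due 27, lateness 26
Maximum = 26.
Difference = 39 − 26 = 13.

13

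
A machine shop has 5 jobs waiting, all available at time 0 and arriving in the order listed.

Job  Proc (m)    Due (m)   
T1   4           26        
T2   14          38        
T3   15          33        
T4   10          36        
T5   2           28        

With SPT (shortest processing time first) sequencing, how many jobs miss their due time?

1

SPT (increasing processing time): T5 T1 T4 T2 T3.
T5: 0→2, due 28, tardiness 0
T1: 2→6, due 26, tardiness 0
T4: 6→16, due 36, tardiness 0
T2: 16→30, due 38, tardiness 0
T3: 30→45, due 33, tardiness 12
Late jobs: 1.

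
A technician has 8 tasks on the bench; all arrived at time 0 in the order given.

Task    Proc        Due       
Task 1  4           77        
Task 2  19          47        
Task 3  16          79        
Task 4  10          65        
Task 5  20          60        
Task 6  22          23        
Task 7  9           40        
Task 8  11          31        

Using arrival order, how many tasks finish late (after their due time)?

4

FIFO (arrival order): Task 1 Task 2 Task 3 Task 4 Task 5 Task 6 Task 7 Task 8.
Task 1: 0→4, due 77, tardiness 0
Task 2: 4→23, due 47, tardiness 0
Task 3: 23→39, due 79, tardiness 0
Task 4: 39→49, due 65, tardiness 0
Task 5: 49→69, due 60, tardiness 9
Task 6: 69→91, due 23, tardiness 68
Task 7: 91→100, due 40, tardiness 60
Task 8: 100→111, due 31, tardiness 80
Late tasks: 4.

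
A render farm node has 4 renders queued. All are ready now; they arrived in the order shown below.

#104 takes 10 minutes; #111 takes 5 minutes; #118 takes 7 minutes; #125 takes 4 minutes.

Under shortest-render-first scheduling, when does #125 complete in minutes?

SPT (increasing processing time): #125 #111 #118 #104.
#125: 0→4

4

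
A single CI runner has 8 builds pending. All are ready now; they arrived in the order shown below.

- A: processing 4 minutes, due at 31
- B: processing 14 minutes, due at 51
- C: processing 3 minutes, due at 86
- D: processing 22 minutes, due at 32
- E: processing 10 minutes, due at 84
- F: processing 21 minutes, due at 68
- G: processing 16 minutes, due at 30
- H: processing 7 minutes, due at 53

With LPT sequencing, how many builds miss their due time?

LPT (decreasing processing time): D F G B E H A C.
D: 0→22, due 32, tardiness 0
F: 22→43, due 68, tardiness 0
G: 43→59, due 30, tardiness 29
B: 59→73, due 51, tardiness 22
E: 73→83, due 84, tardiness 0
H: 83→90, due 53, tardiness 37
A: 90→94, due 31, tardiness 63
C: 94→97, due 86, tardiness 11
Late builds: 5.

5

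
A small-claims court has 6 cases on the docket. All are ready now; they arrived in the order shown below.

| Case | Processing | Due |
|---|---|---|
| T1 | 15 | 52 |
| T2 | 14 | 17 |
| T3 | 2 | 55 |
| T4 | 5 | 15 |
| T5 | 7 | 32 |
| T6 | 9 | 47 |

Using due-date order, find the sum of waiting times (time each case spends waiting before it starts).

135

EDD (increasing due date): T4 T2 T5 T6 T1 T3.
T4: waits 0, runs 0→5
T2: waits 5, runs 5→19
T5: waits 19, runs 19→26
T6: waits 26, runs 26→35
T1: waits 35, runs 35→50
T3: waits 50, runs 50→52
Sum = 0+5+19+26+35+50 = 135.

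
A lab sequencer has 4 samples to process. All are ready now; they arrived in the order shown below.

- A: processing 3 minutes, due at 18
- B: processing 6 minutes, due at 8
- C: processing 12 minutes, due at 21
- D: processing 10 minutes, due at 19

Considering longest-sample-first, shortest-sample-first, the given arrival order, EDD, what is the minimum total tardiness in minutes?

LPT (decreasing processing time): C D B A.
C: 0→12, due 21, tardiness 0
D: 12→22, due 19, tardiness 3
B: 22→28, due 8, tardiness 20
A: 28→31, due 18, tardiness 13
Sum = 0+3+20+13 = 36.
SPT (increasing processing time): A B D C.
A: 0→3, due 18, tardiness 0
B: 3→9, due 8, tardiness 1
D: 9→19, due 19, tardiness 0
C: 19→31, due 21, tardiness 10
Sum = 0+1+0+10 = 11.
FIFO (arrival order): A B C D.
A: 0→3, due 18, tardiness 0
B: 3→9, due 8, tardiness 1
C: 9→21, due 21, tardiness 0
D: 21→31, due 19, tardiness 12
Sum = 0+1+0+12 = 13.
EDD (increasing due date): B A D C.
B: 0→6, due 8, tardiness 0
A: 6→9, due 18, tardiness 0
D: 9→19, due 19, tardiness 0
C: 19→31, due 21, tardiness 10
Sum = 0+0+0+10 = 10.
LPT 36, SPT 11, FIFO 13, EDD 10 → minimum 10.

10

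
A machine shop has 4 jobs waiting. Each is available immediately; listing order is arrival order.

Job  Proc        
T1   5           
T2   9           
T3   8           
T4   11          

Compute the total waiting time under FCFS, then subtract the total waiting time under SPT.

1

FIFO (arrival order): T1 T2 T3 T4.
T1: waits 0, runs 0→5
T2: waits 5, runs 5→14
T3: waits 14, runs 14→22
T4: waits 22, runs 22→33
Sum = 0+5+14+22 = 41.
SPT (increasing processing time): T1 T3 T2 T4.
T1: waits 0, runs 0→5
T3: waits 5, runs 5→13
T2: waits 13, runs 13→22
T4: waits 22, runs 22→33
Sum = 0+5+13+22 = 40.
Difference = 41 − 40 = 1.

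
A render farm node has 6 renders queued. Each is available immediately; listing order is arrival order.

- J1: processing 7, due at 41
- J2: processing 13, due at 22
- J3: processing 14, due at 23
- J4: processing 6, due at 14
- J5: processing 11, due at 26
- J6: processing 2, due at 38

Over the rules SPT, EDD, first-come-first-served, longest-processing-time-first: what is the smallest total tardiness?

47

SPT (increasing processing time): J6 J4 J1 J5 J2 J3.
J6: 0→2, due 38, tardiness 0
J4: 2→8, due 14, tardiness 0
J1: 8→15, due 41, tardiness 0
J5: 15→26, due 26, tardiness 0
J2: 26→39, due 22, tardiness 17
J3: 39→53, due 23, tardiness 30
Sum = 0+0+0+0+17+30 = 47.
EDD (increasing due date): J4 J2 J3 J5 J6 J1.
J4: 0→6, due 14, tardiness 0
J2: 6→19, due 22, tardiness 0
J3: 19→33, due 23, tardiness 10
J5: 33→44, due 26, tardiness 18
J6: 44→46, due 38, tardiness 8
J1: 46→53, due 41, tardiness 12
Sum = 0+0+10+18+8+12 = 48.
FIFO (arrival order): J1 J2 J3 J4 J5 J6.
J1: 0→7, due 41, tardiness 0
J2: 7→20, due 22, tardiness 0
J3: 20→34, due 23, tardiness 11
J4: 34→40, due 14, tardiness 26
J5: 40→51, due 26, tardiness 25
J6: 51→53, due 38, tardiness 15
Sum = 0+0+11+26+25+15 = 77.
LPT (decreasing processing time): J3 J2 J5 J1 J4 J6.
J3: 0→14, due 23, tardiness 0
J2: 14→27, due 22, tardiness 5
J5: 27→38, due 26, tardiness 12
J1: 38→45, due 41, tardiness 4
J4: 45→51, due 14, tardiness 37
J6: 51→53, due 38, tardiness 15
Sum = 0+5+12+4+37+15 = 73.
SPT 47, EDD 48, FIFO 77, LPT 73 → minimum 47.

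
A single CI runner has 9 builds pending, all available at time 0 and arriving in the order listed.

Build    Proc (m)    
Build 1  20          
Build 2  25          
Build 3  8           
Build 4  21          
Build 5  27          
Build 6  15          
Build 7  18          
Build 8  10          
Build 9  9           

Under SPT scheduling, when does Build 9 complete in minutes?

SPT (increasing processing time): Build 3 Build 9 Build 8 Build 6 Build 7 Build 1 Build 4 Build 2 Build 5.
Build 3: 0→8
Build 9: 8→17

17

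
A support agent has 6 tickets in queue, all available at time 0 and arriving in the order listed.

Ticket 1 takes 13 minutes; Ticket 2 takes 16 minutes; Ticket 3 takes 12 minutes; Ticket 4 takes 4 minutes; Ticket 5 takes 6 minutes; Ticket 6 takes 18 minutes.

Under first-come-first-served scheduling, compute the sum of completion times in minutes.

248

FIFO (arrival order): Ticket 1 Ticket 2 Ticket 3 Ticket 4 Ticket 5 Ticket 6.
Ticket 1: 0→13
Ticket 2: 13→29
Ticket 3: 29→41
Ticket 4: 41→45
Ticket 5: 45→51
Ticket 6: 51→69
Sum = 13+29+41+45+51+69 = 248.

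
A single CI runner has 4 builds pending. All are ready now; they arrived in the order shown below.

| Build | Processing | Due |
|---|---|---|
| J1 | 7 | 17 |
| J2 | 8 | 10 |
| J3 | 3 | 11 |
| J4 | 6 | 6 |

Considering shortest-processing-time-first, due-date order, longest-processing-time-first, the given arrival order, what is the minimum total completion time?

SPT (increasing processing time): J3 J4 J1 J2.
J3: 0→3
J4: 3→9
J1: 9→16
J2: 16→24
Sum = 3+9+16+24 = 52.
EDD (increasing due date): J4 J2 J3 J1.
J4: 0→6
J2: 6→14
J3: 14→17
J1: 17→24
Sum = 6+14+17+24 = 61.
LPT (decreasing processing time): J2 J1 J4 J3.
J2: 0→8
J1: 8→15
J4: 15→21
J3: 21→24
Sum = 8+15+21+24 = 68.
FIFO (arrival order): J1 J2 J3 J4.
J1: 0→7
J2: 7→15
J3: 15→18
J4: 18→24
Sum = 7+15+18+24 = 64.
SPT 52, EDD 61, LPT 68, FIFO 64 → minimum 52.

52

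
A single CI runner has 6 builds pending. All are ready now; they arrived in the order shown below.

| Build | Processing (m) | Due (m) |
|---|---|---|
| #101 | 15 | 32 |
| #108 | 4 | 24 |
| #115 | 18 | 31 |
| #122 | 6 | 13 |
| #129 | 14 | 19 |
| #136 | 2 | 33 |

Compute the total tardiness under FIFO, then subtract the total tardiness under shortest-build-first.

FIFO (arrival order): #101 #108 #115 #122 #129 #136.
#101: 0→15, due 32, tardiness 0
#108: 15→19, due 24, tardiness 0
#115: 19→37, due 31, tardiness 6
#122: 37→43, due 13, tardiness 30
#129: 43→57, due 19, tardiness 38
#136: 57→59, due 33, tardiness 26
Sum = 0+0+6+30+38+26 = 100.
SPT (increasing processing time): #136 #108 #122 #129 #101 #115.
#136: 0→2, due 33, tardiness 0
#108: 2→6, due 24, tardiness 0
#122: 6→12, due 13, tardiness 0
#129: 12→26, due 19, tardiness 7
#101: 26→41, due 32, tardiness 9
#115: 41→59, due 31, tardiness 28
Sum = 0+0+0+7+9+28 = 44.
Difference = 100 − 44 = 56.

56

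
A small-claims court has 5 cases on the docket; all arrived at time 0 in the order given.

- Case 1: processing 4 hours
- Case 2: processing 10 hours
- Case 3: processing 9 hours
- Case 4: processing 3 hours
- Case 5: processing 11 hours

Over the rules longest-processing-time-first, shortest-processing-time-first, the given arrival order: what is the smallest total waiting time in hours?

LPT (decreasing processing time): Case 5 Case 2 Case 3 Case 1 Case 4.
Case 5: waits 0, runs 0→11
Case 2: waits 11, runs 11→21
Case 3: waits 21, runs 21→30
Case 1: waits 30, runs 30→34
Case 4: waits 34, runs 34→37
Sum = 0+11+21+30+34 = 96.
SPT (increasing processing time): Case 4 Case 1 Case 3 Case 2 Case 5.
Case 4: waits 0, runs 0→3
Case 1: waits 3, runs 3→7
Case 3: waits 7, runs 7→16
Case 2: waits 16, runs 16→26
Case 5: waits 26, runs 26→37
Sum = 0+3+7+16+26 = 52.
FIFO (arrival order): Case 1 Case 2 Case 3 Case 4 Case 5.
Case 1: waits 0, runs 0→4
Case 2: waits 4, runs 4→14
Case 3: waits 14, runs 14→23
Case 4: waits 23, runs 23→26
Case 5: waits 26, runs 26→37
Sum = 0+4+14+23+26 = 67.
LPT 96, SPT 52, FIFO 67 → minimum 52.

52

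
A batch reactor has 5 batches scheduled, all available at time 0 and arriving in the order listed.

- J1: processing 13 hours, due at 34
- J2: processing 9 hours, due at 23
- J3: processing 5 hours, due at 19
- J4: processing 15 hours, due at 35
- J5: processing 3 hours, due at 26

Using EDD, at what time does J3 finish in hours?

5

EDD (increasing due date): J3 J2 J5 J1 J4.
J3: 0→5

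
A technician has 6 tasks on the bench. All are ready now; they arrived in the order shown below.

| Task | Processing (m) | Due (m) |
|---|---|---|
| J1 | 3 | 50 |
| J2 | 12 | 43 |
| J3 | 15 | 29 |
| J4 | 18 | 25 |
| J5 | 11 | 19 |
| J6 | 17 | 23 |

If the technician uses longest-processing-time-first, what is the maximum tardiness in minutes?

54

LPT (decreasing processing time): J4 J6 J3 J2 J5 J1.
J4: 0→18, due 25, tardiness 0
J6: 18→35, due 23, tardiness 12
J3: 35→50, due 29, tardiness 21
J2: 50→62, due 43, tardiness 19
J5: 62→73, due 19, tardiness 54
J1: 73→76, due 50, tardiness 26
Maximum = 54.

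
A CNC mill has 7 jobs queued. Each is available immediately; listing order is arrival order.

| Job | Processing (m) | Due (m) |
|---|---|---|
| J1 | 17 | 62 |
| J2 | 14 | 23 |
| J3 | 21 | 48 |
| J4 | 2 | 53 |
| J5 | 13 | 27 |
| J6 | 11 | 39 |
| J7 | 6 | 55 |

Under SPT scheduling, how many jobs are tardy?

SPT (increasing processing time): J4 J7 J6 J5 J2 J1 J3.
J4: 0→2, due 53, tardiness 0
J7: 2→8, due 55, tardiness 0
J6: 8→19, due 39, tardiness 0
J5: 19→32, due 27, tardiness 5
J2: 32→46, due 23, tardiness 23
J1: 46→63, due 62, tardiness 1
J3: 63→84, due 48, tardiness 36
Late jobs: 4.

4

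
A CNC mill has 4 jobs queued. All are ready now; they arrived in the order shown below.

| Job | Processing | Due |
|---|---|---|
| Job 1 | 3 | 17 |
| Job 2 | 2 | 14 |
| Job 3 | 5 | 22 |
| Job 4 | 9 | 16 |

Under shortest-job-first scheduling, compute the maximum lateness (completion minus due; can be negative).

3

SPT (increasing processing time): Job 2 Job 1 Job 3 Job 4.
Job 2: 0→2, due 14, lateness -12
Job 1: 2→5, due 17, lateness -12
Job 3: 5→10, due 22, lateness -12
Job 4: 10→19, due 16, lateness 3
Maximum = 3.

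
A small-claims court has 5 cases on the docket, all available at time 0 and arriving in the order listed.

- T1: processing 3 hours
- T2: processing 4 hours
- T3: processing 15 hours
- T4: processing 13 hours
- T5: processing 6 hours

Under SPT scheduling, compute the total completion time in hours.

SPT (increasing processing time): T1 T2 T5 T4 T3.
T1: 0→3
T2: 3→7
T5: 7→13
T4: 13→26
T3: 26→41
Sum = 3+7+13+26+41 = 90.

90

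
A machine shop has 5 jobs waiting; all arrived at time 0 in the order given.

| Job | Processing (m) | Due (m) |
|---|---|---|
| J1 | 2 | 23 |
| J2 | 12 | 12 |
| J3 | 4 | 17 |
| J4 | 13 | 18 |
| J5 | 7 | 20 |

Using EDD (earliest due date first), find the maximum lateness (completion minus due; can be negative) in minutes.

EDD (increasing due date): J2 J3 J4 J5 J1.
J2: 0→12, due 12, lateness 0
J3: 12→16, due 17, lateness -1
J4: 16→29, due 18, lateness 11
J5: 29→36, due 20, lateness 16
J1: 36→38, due 23, lateness 15
Maximum = 16.

16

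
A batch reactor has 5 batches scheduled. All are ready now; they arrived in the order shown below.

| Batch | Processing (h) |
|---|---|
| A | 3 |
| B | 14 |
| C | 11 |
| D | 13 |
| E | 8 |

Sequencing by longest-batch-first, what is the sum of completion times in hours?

174

LPT (decreasing processing time): B D C E A.
B: 0→14
D: 14→27
C: 27→38
E: 38→46
A: 46→49
Sum = 14+27+38+46+49 = 174.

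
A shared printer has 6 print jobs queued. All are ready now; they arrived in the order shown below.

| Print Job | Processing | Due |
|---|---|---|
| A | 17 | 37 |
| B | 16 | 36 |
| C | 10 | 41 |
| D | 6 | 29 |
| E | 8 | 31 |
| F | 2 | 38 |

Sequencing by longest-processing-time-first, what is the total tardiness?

71

LPT (decreasing processing time): A B C E D F.
A: 0→17, due 37, tardiness 0
B: 17→33, due 36, tardiness 0
C: 33→43, due 41, tardiness 2
E: 43→51, due 31, tardiness 20
D: 51→57, due 29, tardiness 28
F: 57→59, due 38, tardiness 21
Sum = 0+0+2+20+28+21 = 71.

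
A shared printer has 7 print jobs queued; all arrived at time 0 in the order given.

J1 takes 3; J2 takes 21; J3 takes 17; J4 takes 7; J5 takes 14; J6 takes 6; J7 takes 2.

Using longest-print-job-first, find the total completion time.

373

LPT (decreasing processing time): J2 J3 J5 J4 J6 J1 J7.
J2: 0→21
J3: 21→38
J5: 38→52
J4: 52→59
J6: 59→65
J1: 65→68
J7: 68→70
Sum = 21+38+52+59+65+68+70 = 373.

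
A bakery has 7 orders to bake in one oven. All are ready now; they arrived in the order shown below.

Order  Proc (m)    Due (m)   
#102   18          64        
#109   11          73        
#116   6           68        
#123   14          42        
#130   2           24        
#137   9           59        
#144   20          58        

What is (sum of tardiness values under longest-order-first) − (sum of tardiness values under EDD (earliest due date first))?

LPT (decreasing processing time): #144 #102 #123 #109 #137 #116 #130.
#144: 0→20, due 58, tardiness 0
#102: 20→38, due 64, tardiness 0
#123: 38→52, due 42, tardiness 10
#109: 52→63, due 73, tardiness 0
#137: 63→72, due 59, tardiness 13
#116: 72→78, due 68, tardiness 10
#130: 78→80, due 24, tardiness 56
Sum = 0+0+10+0+13+10+56 = 89.
EDD (increasing due date): #130 #123 #144 #137 #102 #116 #109.
#130: 0→2, due 24, tardiness 0
#123: 2→16, due 42, tardiness 0
#144: 16→36, due 58, tardiness 0
#137: 36→45, due 59, tardiness 0
#102: 45→63, due 64, tardiness 0
#116: 63→69, due 68, tardiness 1
#109: 69→80, due 73, tardiness 7
Sum = 0+0+0+0+0+1+7 = 8.
Difference = 89 − 8 = 81.

81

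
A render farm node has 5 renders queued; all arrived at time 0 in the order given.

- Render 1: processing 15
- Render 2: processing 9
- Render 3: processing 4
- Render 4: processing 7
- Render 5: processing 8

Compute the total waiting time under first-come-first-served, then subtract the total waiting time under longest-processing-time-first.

FIFO (arrival order): Render 1 Render 2 Render 3 Render 4 Render 5.
Render 1: waits 0, runs 0→15
Render 2: waits 15, runs 15→24
Render 3: waits 24, runs 24→28
Render 4: waits 28, runs 28→35
Render 5: waits 35, runs 35→43
Sum = 0+15+24+28+35 = 102.
LPT (decreasing processing time): Render 1 Render 2 Render 5 Render 4 Render 3.
Render 1: waits 0, runs 0→15
Render 2: waits 15, runs 15→24
Render 5: waits 24, runs 24→32
Render 4: waits 32, runs 32→39
Render 3: waits 39, runs 39→43
Sum = 0+15+24+32+39 = 110.
Difference = 102 − 110 = -8.

-8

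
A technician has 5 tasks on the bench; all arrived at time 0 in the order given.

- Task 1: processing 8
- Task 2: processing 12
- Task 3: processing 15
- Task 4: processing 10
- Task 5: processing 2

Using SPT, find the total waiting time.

64

SPT (increasing processing time): Task 5 Task 1 Task 4 Task 2 Task 3.
Task 5: waits 0, runs 0→2
Task 1: waits 2, runs 2→10
Task 4: waits 10, runs 10→20
Task 2: waits 20, runs 20→32
Task 3: waits 32, runs 32→47
Sum = 0+2+10+20+32 = 64.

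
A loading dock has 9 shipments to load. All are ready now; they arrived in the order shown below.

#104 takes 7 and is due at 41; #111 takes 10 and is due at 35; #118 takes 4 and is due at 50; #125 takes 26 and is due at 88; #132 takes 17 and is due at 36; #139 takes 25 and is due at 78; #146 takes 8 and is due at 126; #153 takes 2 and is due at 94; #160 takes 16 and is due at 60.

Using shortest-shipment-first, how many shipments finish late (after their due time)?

3

SPT (increasing processing time): #153 #118 #104 #146 #111 #160 #132 #139 #125.
#153: 0→2, due 94, tardiness 0
#118: 2→6, due 50, tardiness 0
#104: 6→13, due 41, tardiness 0
#146: 13→21, due 126, tardiness 0
#111: 21→31, due 35, tardiness 0
#160: 31→47, due 60, tardiness 0
#132: 47→64, due 36, tardiness 28
#139: 64→89, due 78, tardiness 11
#125: 89→115, due 88, tardiness 27
Late shipments: 3.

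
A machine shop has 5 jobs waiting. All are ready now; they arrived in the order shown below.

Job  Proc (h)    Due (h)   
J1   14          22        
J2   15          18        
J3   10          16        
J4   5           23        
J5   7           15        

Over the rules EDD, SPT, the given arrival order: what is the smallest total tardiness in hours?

53

EDD (increasing due date): J5 J3 J2 J1 J4.
J5: 0→7, due 15, tardiness 0
J3: 7→17, due 16, tardiness 1
J2: 17→32, due 18, tardiness 14
J1: 32→46, due 22, tardiness 24
J4: 46→51, due 23, tardiness 28
Sum = 0+1+14+24+28 = 67.
SPT (increasing processing time): J4 J5 J3 J1 J2.
J4: 0→5, due 23, tardiness 0
J5: 5→12, due 15, tardiness 0
J3: 12→22, due 16, tardiness 6
J1: 22→36, due 22, tardiness 14
J2: 36→51, due 18, tardiness 33
Sum = 0+0+6+14+33 = 53.
FIFO (arrival order): J1 J2 J3 J4 J5.
J1: 0→14, due 22, tardiness 0
J2: 14→29, due 18, tardiness 11
J3: 29→39, due 16, tardiness 23
J4: 39→44, due 23, tardiness 21
J5: 44→51, due 15, tardiness 36
Sum = 0+11+23+21+36 = 91.
EDD 67, SPT 53, FIFO 91 → minimum 53.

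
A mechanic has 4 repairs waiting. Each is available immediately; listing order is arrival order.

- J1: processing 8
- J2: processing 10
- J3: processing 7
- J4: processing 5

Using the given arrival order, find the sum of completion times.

FIFO (arrival order): J1 J2 J3 J4.
J1: 0→8
J2: 8→18
J3: 18→25
J4: 25→30
Sum = 8+18+25+30 = 81.

81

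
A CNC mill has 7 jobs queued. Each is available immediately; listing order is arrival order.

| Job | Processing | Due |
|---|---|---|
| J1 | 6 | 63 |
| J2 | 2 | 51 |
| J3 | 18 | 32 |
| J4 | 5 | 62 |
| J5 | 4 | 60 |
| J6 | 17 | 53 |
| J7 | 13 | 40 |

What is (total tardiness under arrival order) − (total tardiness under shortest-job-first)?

-8

FIFO (arrival order): J1 J2 J3 J4 J5 J6 J7.
J1: 0→6, due 63, tardiness 0
J2: 6→8, due 51, tardiness 0
J3: 8→26, due 32, tardiness 0
J4: 26→31, due 62, tardiness 0
J5: 31→35, due 60, tardiness 0
J6: 35→52, due 53, tardiness 0
J7: 52→65, due 40, tardiness 25
Sum = 0+0+0+0+0+0+25 = 25.
SPT (increasing processing time): J2 J5 J4 J1 J7 J6 J3.
J2: 0→2, due 51, tardiness 0
J5: 2→6, due 60, tardiness 0
J4: 6→11, due 62, tardiness 0
J1: 11→17, due 63, tardiness 0
J7: 17→30, due 40, tardiness 0
J6: 30→47, due 53, tardiness 0
J3: 47→65, due 32, tardiness 33
Sum = 0+0+0+0+0+0+33 = 33.
Difference = 25 − 33 = -8.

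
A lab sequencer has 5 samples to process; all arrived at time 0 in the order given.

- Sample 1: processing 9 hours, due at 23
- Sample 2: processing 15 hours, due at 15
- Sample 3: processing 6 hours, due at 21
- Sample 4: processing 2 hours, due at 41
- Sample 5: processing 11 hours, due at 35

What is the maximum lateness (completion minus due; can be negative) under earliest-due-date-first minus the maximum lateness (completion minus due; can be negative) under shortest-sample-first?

-21

EDD (increasing due date): Sample 2 Sample 3 Sample 1 Sample 5 Sample 4.
Sample 2: 0→15, due 15, lateness 0
Sample 3: 15→21, due 21, lateness 0
Sample 1: 21→30, due 23, lateness 7
Sample 5: 30→41, due 35, lateness 6
Sample 4: 41→43, due 41, lateness 2
Maximum = 7.
SPT (increasing processing time): Sample 4 Sample 3 Sample 1 Sample 5 Sample 2.
Sample 4: 0→2, due 41, lateness -39
Sample 3: 2→8, due 21, lateness -13
Sample 1: 8→17, due 23, lateness -6
Sample 5: 17→28, due 35, lateness -7
Sample 2: 28→43, due 15, lateness 28
Maximum = 28.
Difference = 7 − 28 = -21.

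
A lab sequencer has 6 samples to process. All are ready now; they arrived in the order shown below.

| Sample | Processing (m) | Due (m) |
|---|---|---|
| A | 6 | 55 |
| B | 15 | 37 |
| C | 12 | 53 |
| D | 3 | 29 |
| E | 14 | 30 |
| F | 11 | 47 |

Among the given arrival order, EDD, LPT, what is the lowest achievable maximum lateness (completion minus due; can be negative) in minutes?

6

FIFO (arrival order): A B C D E F.
A: 0→6, due 55, lateness -49
B: 6→21, due 37, lateness -16
C: 21→33, due 53, lateness -20
D: 33→36, due 29, lateness 7
E: 36→50, due 30, lateness 20
F: 50→61, due 47, lateness 14
Maximum = 20.
EDD (increasing due date): D E B F C A.
D: 0→3, due 29, lateness -26
E: 3→17, due 30, lateness -13
B: 17→32, due 37, lateness -5
F: 32→43, due 47, lateness -4
C: 43→55, due 53, lateness 2
A: 55→61, due 55, lateness 6
Maximum = 6.
LPT (decreasing processing time): B E C F A D.
B: 0→15, due 37, lateness -22
E: 15→29, due 30, lateness -1
C: 29→41, due 53, lateness -12
F: 41→52, due 47, lateness 5
A: 52→58, due 55, lateness 3
D: 58→61, due 29, lateness 32
Maximum = 32.
FIFO 20, EDD 6, LPT 32 → minimum 6.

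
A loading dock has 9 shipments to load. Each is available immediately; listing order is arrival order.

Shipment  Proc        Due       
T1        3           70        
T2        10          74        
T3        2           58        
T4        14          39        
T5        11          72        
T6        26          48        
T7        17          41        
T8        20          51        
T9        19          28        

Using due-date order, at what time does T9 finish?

EDD (increasing due date): T9 T4 T7 T6 T8 T3 T1 T5 T2.
T9: 0→19

19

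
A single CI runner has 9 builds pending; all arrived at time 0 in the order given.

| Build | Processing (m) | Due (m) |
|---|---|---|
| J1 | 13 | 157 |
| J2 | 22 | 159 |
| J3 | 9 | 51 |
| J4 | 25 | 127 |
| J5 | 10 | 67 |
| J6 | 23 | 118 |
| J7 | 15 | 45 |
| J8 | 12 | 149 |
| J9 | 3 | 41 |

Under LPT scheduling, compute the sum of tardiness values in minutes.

262

LPT (decreasing processing time): J4 J6 J2 J7 J1 J8 J5 J3 J9.
J4: 0→25, due 127, tardiness 0
J6: 25→48, due 118, tardiness 0
J2: 48→70, due 159, tardiness 0
J7: 70→85, due 45, tardiness 40
J1: 85→98, due 157, tardiness 0
J8: 98→110, due 149, tardiness 0
J5: 110→120, due 67, tardiness 53
J3: 120→129, due 51, tardiness 78
J9: 129→132, due 41, tardiness 91
Sum = 0+0+0+40+0+0+53+78+91 = 262.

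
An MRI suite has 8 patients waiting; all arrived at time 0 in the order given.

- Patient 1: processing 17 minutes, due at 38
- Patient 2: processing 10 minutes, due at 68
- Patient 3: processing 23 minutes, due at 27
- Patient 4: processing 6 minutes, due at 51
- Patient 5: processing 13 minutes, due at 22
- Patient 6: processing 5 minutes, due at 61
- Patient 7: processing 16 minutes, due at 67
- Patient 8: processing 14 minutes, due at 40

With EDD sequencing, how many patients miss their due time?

7

EDD (increasing due date): Patient 5 Patient 3 Patient 1 Patient 8 Patient 4 Patient 6 Patient 7 Patient 2.
Patient 5: 0→13, due 22, tardiness 0
Patient 3: 13→36, due 27, tardiness 9
Patient 1: 36→53, due 38, tardiness 15
Patient 8: 53→67, due 40, tardiness 27
Patient 4: 67→73, due 51, tardiness 22
Patient 6: 73→78, due 61, tardiness 17
Patient 7: 78→94, due 67, tardiness 27
Patient 2: 94→104, due 68, tardiness 36
Late patients: 7.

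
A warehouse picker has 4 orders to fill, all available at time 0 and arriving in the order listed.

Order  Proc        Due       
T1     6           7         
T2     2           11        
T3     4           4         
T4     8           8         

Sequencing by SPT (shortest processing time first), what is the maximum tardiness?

SPT (increasing processing time): T2 T3 T1 T4.
T2: 0→2, due 11, tardiness 0
T3: 2→6, due 4, tardiness 2
T1: 6→12, due 7, tardiness 5
T4: 12→20, due 8, tardiness 12
Maximum = 12.

12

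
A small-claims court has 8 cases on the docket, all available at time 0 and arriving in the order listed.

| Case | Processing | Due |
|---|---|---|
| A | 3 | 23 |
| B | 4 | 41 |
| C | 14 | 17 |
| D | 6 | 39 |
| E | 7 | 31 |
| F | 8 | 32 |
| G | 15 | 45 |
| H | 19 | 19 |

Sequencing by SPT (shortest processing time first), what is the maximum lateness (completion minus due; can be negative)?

57

SPT (increasing processing time): A B D E F C G H.
A: 0→3, due 23, lateness -20
B: 3→7, due 41, lateness -34
D: 7→13, due 39, lateness -26
E: 13→20, due 31, lateness -11
F: 20→28, due 32, lateness -4
C: 28→42, due 17, lateness 25
G: 42→57, due 45, lateness 12
H: 57→76, due 19, lateness 57
Maximum = 57.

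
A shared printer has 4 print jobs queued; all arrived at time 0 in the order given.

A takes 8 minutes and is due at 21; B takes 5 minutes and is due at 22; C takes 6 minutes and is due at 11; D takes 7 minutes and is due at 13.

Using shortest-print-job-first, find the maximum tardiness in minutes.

SPT (increasing processing time): B C D A.
B: 0→5, due 22, tardiness 0
C: 5→11, due 11, tardiness 0
D: 11→18, due 13, tardiness 5
A: 18→26, due 21, tardiness 5
Maximum = 5.

5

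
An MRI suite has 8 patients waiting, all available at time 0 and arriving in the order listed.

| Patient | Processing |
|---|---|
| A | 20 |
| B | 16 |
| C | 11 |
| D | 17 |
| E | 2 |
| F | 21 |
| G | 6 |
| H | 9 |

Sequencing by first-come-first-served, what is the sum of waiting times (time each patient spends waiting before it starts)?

FIFO (arrival order): A B C D E F G H.
A: waits 0, runs 0→20
B: waits 20, runs 20→36
C: waits 36, runs 36→47
D: waits 47, runs 47→64
E: waits 64, runs 64→66
F: waits 66, runs 66→87
G: waits 87, runs 87→93
H: waits 93, runs 93→102
Sum = 0+20+36+47+64+66+87+93 = 413.

413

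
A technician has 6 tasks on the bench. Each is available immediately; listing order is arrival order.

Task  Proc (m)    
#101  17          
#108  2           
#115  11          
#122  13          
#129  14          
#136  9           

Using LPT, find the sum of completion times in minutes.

277

LPT (decreasing processing time): #101 #129 #122 #115 #136 #108.
#101: 0→17
#129: 17→31
#122: 31→44
#115: 44→55
#136: 55→64
#108: 64→66
Sum = 17+31+44+55+64+66 = 277.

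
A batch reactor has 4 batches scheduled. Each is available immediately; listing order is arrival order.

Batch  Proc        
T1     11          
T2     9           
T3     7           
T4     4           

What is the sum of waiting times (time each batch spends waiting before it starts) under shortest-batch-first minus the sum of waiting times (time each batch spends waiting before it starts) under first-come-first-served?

-23

SPT (increasing processing time): T4 T3 T2 T1.
T4: waits 0, runs 0→4
T3: waits 4, runs 4→11
T2: waits 11, runs 11→20
T1: waits 20, runs 20→31
Sum = 0+4+11+20 = 35.
FIFO (arrival order): T1 T2 T3 T4.
T1: waits 0, runs 0→11
T2: waits 11, runs 11→20
T3: waits 20, runs 20→27
T4: waits 27, runs 27→31
Sum = 0+11+20+27 = 58.
Difference = 35 − 58 = -23.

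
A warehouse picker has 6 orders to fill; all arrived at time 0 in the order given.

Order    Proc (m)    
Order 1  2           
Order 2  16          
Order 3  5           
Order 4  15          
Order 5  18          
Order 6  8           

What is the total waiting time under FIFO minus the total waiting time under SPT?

FIFO (arrival order): Order 1 Order 2 Order 3 Order 4 Order 5 Order 6.
Order 1: waits 0, runs 0→2
Order 2: waits 2, runs 2→18
Order 3: waits 18, runs 18→23
Order 4: waits 23, runs 23→38
Order 5: waits 38, runs 38→56
Order 6: waits 56, runs 56→64
Sum = 0+2+18+23+38+56 = 137.
SPT (increasing processing time): Order 1 Order 3 Order 6 Order 4 Order 2 Order 5.
Order 1: waits 0, runs 0→2
Order 3: waits 2, runs 2→7
Order 6: waits 7, runs 7→15
Order 4: waits 15, runs 15→30
Order 2: waits 30, runs 30→46
Order 5: waits 46, runs 46→64
Sum = 0+2+7+15+30+46 = 100.
Difference = 137 − 100 = 37.

37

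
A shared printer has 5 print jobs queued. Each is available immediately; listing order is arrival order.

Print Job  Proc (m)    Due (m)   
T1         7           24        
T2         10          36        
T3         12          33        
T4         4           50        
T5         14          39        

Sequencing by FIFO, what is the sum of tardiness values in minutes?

FIFO (arrival order): T1 T2 T3 T4 T5.
T1: 0→7, due 24, tardiness 0
T2: 7→17, due 36, tardiness 0
T3: 17→29, due 33, tardiness 0
T4: 29→33, due 50, tardiness 0
T5: 33→47, due 39, tardiness 8
Sum = 0+0+0+0+8 = 8.

8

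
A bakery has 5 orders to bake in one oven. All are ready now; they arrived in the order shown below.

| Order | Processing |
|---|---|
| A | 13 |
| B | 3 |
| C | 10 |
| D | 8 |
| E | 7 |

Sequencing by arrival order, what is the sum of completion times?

130

FIFO (arrival order): A B C D E.
A: 0→13
B: 13→16
C: 16→26
D: 26→34
E: 34→41
Sum = 13+16+26+34+41 = 130.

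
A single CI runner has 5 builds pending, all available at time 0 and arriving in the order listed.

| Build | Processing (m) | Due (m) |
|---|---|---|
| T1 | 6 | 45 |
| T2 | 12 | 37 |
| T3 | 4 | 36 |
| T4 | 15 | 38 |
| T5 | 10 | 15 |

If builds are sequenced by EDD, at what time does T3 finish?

EDD (increasing due date): T5 T3 T2 T4 T1.
T5: 0→10
T3: 10→14

14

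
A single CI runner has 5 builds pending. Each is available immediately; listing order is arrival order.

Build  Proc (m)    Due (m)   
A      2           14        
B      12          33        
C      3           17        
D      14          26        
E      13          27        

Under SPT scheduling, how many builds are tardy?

SPT (increasing processing time): A C B E D.
A: 0→2, due 14, tardiness 0
C: 2→5, due 17, tardiness 0
B: 5→17, due 33, tardiness 0
E: 17→30, due 27, tardiness 3
D: 30→44, due 26, tardiness 18
Late builds: 2.

2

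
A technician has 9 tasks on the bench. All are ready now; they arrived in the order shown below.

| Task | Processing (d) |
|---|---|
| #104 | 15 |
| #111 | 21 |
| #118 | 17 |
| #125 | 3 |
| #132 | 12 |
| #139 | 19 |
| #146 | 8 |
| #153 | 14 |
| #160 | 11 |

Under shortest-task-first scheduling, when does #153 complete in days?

SPT (increasing processing time): #125 #146 #160 #132 #153 #104 #118 #139 #111.
#125: 0→3
#146: 3→11
#160: 11→22
#132: 22→34
#153: 34→48

48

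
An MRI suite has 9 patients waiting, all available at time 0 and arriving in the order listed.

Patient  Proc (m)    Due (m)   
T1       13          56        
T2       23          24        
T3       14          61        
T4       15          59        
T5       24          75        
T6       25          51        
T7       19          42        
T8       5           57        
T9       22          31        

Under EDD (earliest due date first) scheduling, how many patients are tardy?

EDD (increasing due date): T2 T9 T7 T6 T1 T8 T4 T3 T5.
T2: 0→23, due 24, tardiness 0
T9: 23→45, due 31, tardiness 14
T7: 45→64, due 42, tardiness 22
T6: 64→89, due 51, tardiness 38
T1: 89→102, due 56, tardiness 46
T8: 102→107, due 57, tardiness 50
T4: 107→122, due 59, tardiness 63
T3: 122→136, due 61, tardiness 75
T5: 136→160, due 75, tardiness 85
Late patients: 8.

8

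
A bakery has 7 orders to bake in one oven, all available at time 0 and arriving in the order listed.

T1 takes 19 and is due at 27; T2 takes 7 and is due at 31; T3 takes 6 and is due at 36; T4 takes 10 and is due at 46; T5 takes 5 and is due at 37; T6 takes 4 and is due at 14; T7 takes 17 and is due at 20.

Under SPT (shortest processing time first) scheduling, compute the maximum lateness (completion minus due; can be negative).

41

SPT (increasing processing time): T6 T5 T3 T2 T4 T7 T1.
T6: 0→4, due 14, lateness -10
T5: 4→9, due 37, lateness -28
T3: 9→15, due 36, lateness -21
T2: 15→22, due 31, lateness -9
T4: 22→32, due 46, lateness -14
T7: 32→49, due 20, lateness 29
T1: 49→68, due 27, lateness 41
Maximum = 41.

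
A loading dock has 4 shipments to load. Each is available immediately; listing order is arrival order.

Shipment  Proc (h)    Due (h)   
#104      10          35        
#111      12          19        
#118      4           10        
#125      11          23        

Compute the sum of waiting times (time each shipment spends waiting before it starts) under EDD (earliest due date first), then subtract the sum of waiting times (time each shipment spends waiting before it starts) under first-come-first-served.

-11

EDD (increasing due date): #118 #111 #125 #104.
#118: waits 0, runs 0→4
#111: waits 4, runs 4→16
#125: waits 16, runs 16→27
#104: waits 27, runs 27→37
Sum = 0+4+16+27 = 47.
FIFO (arrival order): #104 #111 #118 #125.
#104: waits 0, runs 0→10
#111: waits 10, runs 10→22
#118: waits 22, runs 22→26
#125: waits 26, runs 26→37
Sum = 0+10+22+26 = 58.
Difference = 47 − 58 = -11.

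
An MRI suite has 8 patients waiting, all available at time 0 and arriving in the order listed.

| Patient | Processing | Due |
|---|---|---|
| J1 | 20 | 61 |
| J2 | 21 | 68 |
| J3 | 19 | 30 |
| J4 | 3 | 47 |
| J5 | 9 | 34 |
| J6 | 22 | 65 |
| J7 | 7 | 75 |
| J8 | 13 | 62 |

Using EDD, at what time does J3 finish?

19

EDD (increasing due date): J3 J5 J4 J1 J8 J6 J2 J7.
J3: 0→19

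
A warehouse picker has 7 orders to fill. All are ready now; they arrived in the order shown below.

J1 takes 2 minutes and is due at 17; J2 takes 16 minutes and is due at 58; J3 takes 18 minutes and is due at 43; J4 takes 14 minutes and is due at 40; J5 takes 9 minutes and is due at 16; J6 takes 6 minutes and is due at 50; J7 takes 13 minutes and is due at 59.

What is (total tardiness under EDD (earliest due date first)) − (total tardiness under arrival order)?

-61

EDD (increasing due date): J5 J1 J4 J3 J6 J2 J7.
J5: 0→9, due 16, tardiness 0
J1: 9→11, due 17, tardiness 0
J4: 11→25, due 40, tardiness 0
J3: 25→43, due 43, tardiness 0
J6: 43→49, due 50, tardiness 0
J2: 49→65, due 58, tardiness 7
J7: 65→78, due 59, tardiness 19
Sum = 0+0+0+0+0+7+19 = 26.
FIFO (arrival order): J1 J2 J3 J4 J5 J6 J7.
J1: 0→2, due 17, tardiness 0
J2: 2→18, due 58, tardiness 0
J3: 18→36, due 43, tardiness 0
J4: 36→50, due 40, tardiness 10
J5: 50→59, due 16, tardiness 43
J6: 59→65, due 50, tardiness 15
J7: 65→78, due 59, tardiness 19
Sum = 0+0+0+10+43+15+19 = 87.
Difference = 26 − 87 = -61.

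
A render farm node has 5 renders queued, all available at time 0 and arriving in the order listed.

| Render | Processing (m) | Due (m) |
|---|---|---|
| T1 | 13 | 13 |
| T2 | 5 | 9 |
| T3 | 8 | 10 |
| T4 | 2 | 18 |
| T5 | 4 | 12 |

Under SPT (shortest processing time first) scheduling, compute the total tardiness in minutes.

SPT (increasing processing time): T4 T5 T2 T3 T1.
T4: 0→2, due 18, tardiness 0
T5: 2→6, due 12, tardiness 0
T2: 6→11, due 9, tardiness 2
T3: 11→19, due 10, tardiness 9
T1: 19→32, due 13, tardiness 19
Sum = 0+0+2+9+19 = 30.

30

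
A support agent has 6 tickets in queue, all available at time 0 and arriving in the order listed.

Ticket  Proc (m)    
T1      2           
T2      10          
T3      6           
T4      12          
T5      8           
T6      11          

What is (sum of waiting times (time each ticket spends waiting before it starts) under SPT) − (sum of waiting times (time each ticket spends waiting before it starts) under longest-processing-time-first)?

SPT (increasing processing time): T1 T3 T5 T2 T6 T4.
T1: waits 0, runs 0→2
T3: waits 2, runs 2→8
T5: waits 8, runs 8→16
T2: waits 16, runs 16→26
T6: waits 26, runs 26→37
T4: waits 37, runs 37→49
Sum = 0+2+8+16+26+37 = 89.
LPT (decreasing processing time): T4 T6 T2 T5 T3 T1.
T4: waits 0, runs 0→12
T6: waits 12, runs 12→23
T2: waits 23, runs 23→33
T5: waits 33, runs 33→41
T3: waits 41, runs 41→47
T1: waits 47, runs 47→49
Sum = 0+12+23+33+41+47 = 156.
Difference = 89 − 156 = -67.

-67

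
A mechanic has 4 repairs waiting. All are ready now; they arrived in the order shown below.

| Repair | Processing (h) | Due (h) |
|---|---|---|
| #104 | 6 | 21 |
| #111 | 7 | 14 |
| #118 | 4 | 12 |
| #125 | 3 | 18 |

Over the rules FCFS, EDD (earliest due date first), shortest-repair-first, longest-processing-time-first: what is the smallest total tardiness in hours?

FIFO (arrival order): #104 #111 #118 #125.
#104: 0→6, due 21, tardiness 0
#111: 6→13, due 14, tardiness 0
#118: 13→17, due 12, tardiness 5
#125: 17→20, due 18, tardiness 2
Sum = 0+0+5+2 = 7.
EDD (increasing due date): #118 #111 #125 #104.
#118: 0→4, due 12, tardiness 0
#111: 4→11, due 14, tardiness 0
#125: 11→14, due 18, tardiness 0
#104: 14→20, due 21, tardiness 0
Sum = 0+0+0+0 = 0.
SPT (increasing processing time): #125 #118 #104 #111.
#125: 0→3, due 18, tardiness 0
#118: 3→7, due 12, tardiness 0
#104: 7→13, due 21, tardiness 0
#111: 13→20, due 14, tardiness 6
Sum = 0+0+0+6 = 6.
LPT (decreasing processing time): #111 #104 #118 #125.
#111: 0→7, due 14, tardiness 0
#104: 7→13, due 21, tardiness 0
#118: 13→17, due 12, tardiness 5
#125: 17→20, due 18, tardiness 2
Sum = 0+0+5+2 = 7.
FIFO 7, EDD 0, SPT 6, LPT 7 → minimum 0.

0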